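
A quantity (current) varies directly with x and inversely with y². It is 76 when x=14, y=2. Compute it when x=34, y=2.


z = k·x/y²
Solve for k using the known point: k = z·y²/x = 76×4/14 = 304/14 ≈ 21.7143
Now evaluate at x=34, y=2:
z = k × 34 / 4 = (304 × 34) / (14 × 4) = 10336/56
≈ 184.5714

184.5714


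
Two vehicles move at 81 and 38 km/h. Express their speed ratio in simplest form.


Ratio = 81:38
GCD = 1
Simplified = 81:38
Time ratio (same distance) = 38:81
Speed ratio = 81:38

81:38


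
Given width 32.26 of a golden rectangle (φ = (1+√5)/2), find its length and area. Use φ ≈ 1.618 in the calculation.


φ = (1 + √5) / 2 ≈ 1.618
Length = width × φ = 32.26 × 1.618 = 52.19668
≈ 52.20
Area = width × length = 32.26 × 52.19668 = 1683.8648968 ≈ 1683.86
= Length: 52.20, Area: 1683.86

Length: 52.20, Area: 1683.86


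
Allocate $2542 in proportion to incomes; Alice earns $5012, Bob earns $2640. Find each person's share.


Total income = 5012 + 2640 = $7652
Alice: $2542 × 5012/7652 = $1664.99
Bob: $2542 × 2640/7652 = $877.01
= Alice: $1664.99, Bob: $877.01

Alice: $1664.99, Bob: $877.01


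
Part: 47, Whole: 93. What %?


Percentage = (part / whole) × 100
= (47 / 93) × 100
≈ 50.54%

50.54%


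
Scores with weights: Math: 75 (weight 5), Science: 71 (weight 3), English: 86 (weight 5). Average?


Numerator = 75×5 + 71×3 + 86×5
= 375 + 213 + 430
= 1018
Total weight = 13
Weighted avg = 1018/13
= 78.31

78.31


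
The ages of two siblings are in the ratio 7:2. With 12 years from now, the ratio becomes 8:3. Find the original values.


Let A = 7k, B = 2k.
(7k + 12) / (2k + 12) = 8/3
Cross-multiply: 3(7k + 12) = 8(2k + 12)
21k + 36 = 16k + 96
21k - 16k = 96 - 36
5k = 60
k = 60/5 = 12
A = 7×12 = 84, B = 2×12 = 24
= A = 84, B = 24

A = 84, B = 24


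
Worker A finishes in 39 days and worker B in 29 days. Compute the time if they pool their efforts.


Rate of A = 1/39 per day
Rate of B = 1/29 per day
Combined rate = 1/39 + 1/29 = 68/1131 ≈ 0.0601 per day
Days = 1 / combined rate = 1131/68
≈ 16.63 days

16.63 days


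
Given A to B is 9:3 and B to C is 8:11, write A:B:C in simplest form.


Match B: multiply A:B by 8 → 72:24
Multiply B:C by 3 → 24:33
Combined: 72:24:33
GCD = 3
= 24:8:11

24:8:11


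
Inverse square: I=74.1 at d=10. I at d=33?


I₁d₁² = I₂d₂²
I₂ = I₁ × (d₁/d₂)²
= 74.1 × (10/33)²
= 74.1 × 100/1089
= 7410/1089
≈ 6.8044

6.8044


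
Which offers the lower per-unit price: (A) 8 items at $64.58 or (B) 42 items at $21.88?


Deal A: $64.58/8 = $8.0725/unit
Deal B: $21.88/42 = $0.5210/unit
B is cheaper per unit
= Deal B

Deal B


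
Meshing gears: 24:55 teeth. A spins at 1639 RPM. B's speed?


Gear ratio = 24:55 = 24:55
RPM_B = RPM_A × (teeth_A / teeth_B)
= 1639 × (24/55)
= 715.2 RPM

715.2 RPM


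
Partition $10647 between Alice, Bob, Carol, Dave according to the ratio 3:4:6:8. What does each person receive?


Total parts = 3 + 4 + 6 + 8 = 21
Alice: 10647 × 3/21 = 1521.00
Bob: 10647 × 4/21 = 2028.00
Carol: 10647 × 6/21 = 3042.00
Dave: 10647 × 8/21 = 4056.00
= Alice: $1521.00, Bob: $2028.00, Carol: $3042.00, Dave: $4056.00

Alice: $1521.00, Bob: $2028.00, Carol: $3042.00, Dave: $4056.00


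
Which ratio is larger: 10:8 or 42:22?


10/8 = 1.2500
42/22 = 1.9091
1.2500 < 1.9091, so 10:8 is less
= 42:22

42:22


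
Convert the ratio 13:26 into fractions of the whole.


Total parts = 13 + 26 = 39
First part: 13/39 = 1/3
Second part: 26/39 = 2/3
= 1/3 and 2/3

1/3 and 2/3


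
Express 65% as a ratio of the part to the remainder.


65% means 65 parts out of 100; remainder = 35
Part : remainder = 65:35
GCD = 5
= 13:7

13:7


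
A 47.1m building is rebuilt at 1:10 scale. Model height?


Model size = real / scale
= 47.1 / 10
= 4.7100 m

4.7100 m


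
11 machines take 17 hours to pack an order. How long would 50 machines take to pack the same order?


Inverse proportion: x × y = constant
k = 11 × 17 = 187
y₂ = k / 50 = 187 / 50
= 3.74

3.74


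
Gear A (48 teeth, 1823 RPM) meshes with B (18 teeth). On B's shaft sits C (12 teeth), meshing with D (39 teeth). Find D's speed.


Stage 1: RPM_B = RPM_A × t_A/t_B = 1823 × 48/18 = 87504/18 ≈ 4861.33
B and C share a shaft → RPM_C = RPM_B
Stage 2: RPM_D = RPM_C × t_C/t_D = RPM_A × (t_A×t_C)/(t_B×t_D)
Overall ratio = (48×12)/(18×39) = 576/702
RPM_D = 1823 × 576/702 = 1050048/702
≈ 1495.79 RPM

1495.79 RPM


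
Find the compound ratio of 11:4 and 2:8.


Compound ratio = (11×2) : (4×8)
= 22:32
GCD = 2
= 11:16

11:16


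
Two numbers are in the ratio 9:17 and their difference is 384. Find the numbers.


Let A = 9k, B = 17k.
17k - 9k = 384
8k = 384 → k = 384/8 = 48
A = 9×48 = 432, B = 17×48 = 816
= A = 432, B = 816

A = 432, B = 816


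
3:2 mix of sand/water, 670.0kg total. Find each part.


Total parts = 3 + 2 = 5
sand: 670.0 × 3/5 = 402.0kg
water: 670.0 × 2/5 = 268.0kg
= 402.0kg and 268.0kg

402.0kg and 268.0kg


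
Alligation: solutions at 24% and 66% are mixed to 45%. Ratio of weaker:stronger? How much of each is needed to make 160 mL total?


Let x parts of 24% mix with y parts of 66%.
24x + 66y = 45(x + y)
24x + 66y = 45x + 45y
x(24 - 45) = y(45 - 66)
x/y = (66 - 45)/(45 - 24) = 21/21
Simplify: 1:1
Total parts = 2; one part = 160/2 = 80.00 mL
24% solution: 1×80.00 = 80.00 mL
66% solution: 1×80.00 = 80.00 mL
= ratio 1:1; 80.00 mL and 80.00 mL

ratio 1:1; 80.00 mL and 80.00 mL


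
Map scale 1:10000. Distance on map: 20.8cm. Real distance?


Real distance = map distance × scale
= 20.8cm × 10000
= 208000 cm = 2080.0 m
= 2.080 km

2.080 km


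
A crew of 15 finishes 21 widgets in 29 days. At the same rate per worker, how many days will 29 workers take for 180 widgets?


Days ∝ work / workers, so d₂ = d₁ × (m₁/m₂) × (w₂/w₁)
Workers factor (inverse): 15/29 ≈ 0.5172
Work factor (direct): 180/21 ≈ 8.5714
d₂ = 29 × 15/29 × 180/21 = (29 × 15 × 180) / (29 × 21) = 78300/609
≈ 128.57 days

128.57 days


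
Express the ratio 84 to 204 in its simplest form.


GCD(84, 204) = 12
84/12 : 204/12
= 7:17

7:17


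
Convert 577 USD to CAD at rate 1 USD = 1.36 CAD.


Amount × rate = 577 × 1.36
= 784.72 CAD

784.72 CAD


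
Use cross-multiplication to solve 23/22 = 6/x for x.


Cross multiply: 23 × x = 22 × 6
23x = 132
x = 132 / 23
= 5.74

5.74


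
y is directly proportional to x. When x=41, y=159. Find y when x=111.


Direct proportion: y/x = constant
k = 159/41 ≈ 3.8780
y₂ = k × 111 = 159 × 111 / 41 = 17649/41
≈ 430.46

430.46


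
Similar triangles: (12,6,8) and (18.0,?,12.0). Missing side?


Scale factor = 18.0/12 = 1.5
Missing side = 6 × 1.5
= 9.0

9.0


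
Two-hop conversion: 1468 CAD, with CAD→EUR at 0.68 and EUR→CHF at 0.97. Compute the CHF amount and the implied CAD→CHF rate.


Step 1: 1468 CAD × 0.68 = 998.24 EUR
Step 2: 998.24 EUR × 0.97 = 968.29 CHF
Implied rate CAD→CHF = 0.68 × 0.97 = 0.6596
= 968.29 CHF; implied rate 0.6596 CHF/CAD

968.29 CHF; implied rate 0.6596 CHF/CAD


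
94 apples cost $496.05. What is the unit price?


Unit rate = total / quantity
= 496.05 / 94
= $5.28 per unit

$5.28 per unit


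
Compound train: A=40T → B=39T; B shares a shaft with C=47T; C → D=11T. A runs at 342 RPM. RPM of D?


Stage 1: RPM_B = RPM_A × t_A/t_B = 342 × 40/39 = 13680/39 ≈ 350.77
B and C share a shaft → RPM_C = RPM_B
Stage 2: RPM_D = RPM_C × t_C/t_D = RPM_A × (t_A×t_C)/(t_B×t_D)
Overall ratio = (40×47)/(39×11) = 1880/429
RPM_D = 342 × 1880/429 = 642960/429
≈ 1498.74 RPM

1498.74 RPM


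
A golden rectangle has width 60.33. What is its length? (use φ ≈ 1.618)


φ = (1 + √5) / 2 ≈ 1.618
Length = width × φ = 60.33 × 1.618 = 97.61394
≈ 97.61

97.61


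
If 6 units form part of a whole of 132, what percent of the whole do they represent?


Percentage = (part / whole) × 100
= (6 / 132) × 100
≈ 4.55%

4.55%


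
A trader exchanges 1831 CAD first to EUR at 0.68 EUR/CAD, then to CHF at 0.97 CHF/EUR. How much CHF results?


Step 1: 1831 CAD × 0.68 = 1245.08 EUR
Step 2: 1245.08 EUR × 0.97 = 1207.73 CHF
Implied rate CAD→CHF = 0.68 × 0.97 = 0.6596
= 1207.73 CHF

1207.73 CHF


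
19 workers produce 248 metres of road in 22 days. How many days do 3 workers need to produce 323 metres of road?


Days ∝ work / workers, so d₂ = d₁ × (m₁/m₂) × (w₂/w₁)
Workers factor (inverse): 19/3 ≈ 6.3333
Work factor (direct): 323/248 ≈ 1.3024
d₂ = 22 × 19/3 × 323/248 = (22 × 19 × 323) / (3 × 248) = 135014/744
≈ 181.47 days

181.47 days


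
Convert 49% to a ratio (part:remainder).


49% means 49 parts out of 100; remainder = 51
Part : remainder = 49:51
GCD = 1
= 49:51

49:51


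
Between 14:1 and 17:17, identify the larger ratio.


14/1 = 14.0000
17/17 = 1.0000
14.0000 > 1.0000, so 14:1 is greater
= 14:1

14:1


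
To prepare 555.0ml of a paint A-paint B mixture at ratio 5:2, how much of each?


Total parts = 5 + 2 = 7
paint A: 555.0 × 5/7 = 396.4ml
paint B: 555.0 × 2/7 = 158.6ml
= 396.4ml and 158.6ml

396.4ml and 158.6ml


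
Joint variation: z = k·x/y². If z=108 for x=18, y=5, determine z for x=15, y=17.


z = k·x/y²
Solve for k using the known point: k = z·y²/x = 108×25/18 = 2700/18 = 150.0000
Now evaluate at x=15, y=17:
z = k × 15 / 289 = (2700 × 15) / (18 × 289) = 40500/5202
≈ 7.7855

7.7855


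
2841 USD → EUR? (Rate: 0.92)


Amount × rate = 2841 × 0.92
= 2613.72 EUR

2613.72 EUR


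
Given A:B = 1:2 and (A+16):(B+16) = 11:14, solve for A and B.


Let A = 1k, B = 2k.
(1k + 16) / (2k + 16) = 11/14
Cross-multiply: 14(1k + 16) = 11(2k + 16)
14k + 224 = 22k + 176
14k - 22k = 176 - 224
-8k = -48
k = -48/-8 = 6
A = 1×6 = 6, B = 2×6 = 12
= A = 6, B = 12

A = 6, B = 12


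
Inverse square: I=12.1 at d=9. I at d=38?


I₁d₁² = I₂d₂²
I₂ = I₁ × (d₁/d₂)²
= 12.1 × (9/38)²
= 12.1 × 81/1444
= 980.1/1444
≈ 0.6787

0.6787


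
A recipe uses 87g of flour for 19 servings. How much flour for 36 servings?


Direct proportion: y/x = constant
k = 87/19 ≈ 4.5789
y₂ = k × 36 = 87 × 36 / 19 = 3132/19
≈ 164.84

164.84


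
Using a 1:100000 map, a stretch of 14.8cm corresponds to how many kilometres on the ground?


Real distance = map distance × scale
= 14.8cm × 100000
= 1480000 cm = 14800.0 m
= 14.800 km

14.800 km


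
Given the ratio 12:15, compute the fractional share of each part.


Total parts = 12 + 15 = 27
First part: 12/27 = 4/9
Second part: 15/27 = 5/9
= 4/9 and 5/9

4/9 and 5/9


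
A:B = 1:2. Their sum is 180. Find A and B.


Let A = 1k, B = 2k.
1k + 2k = 180
3k = 180 → k = 180/3 = 60
A = 1×60 = 60, B = 2×60 = 120
= A = 60, B = 120

A = 60, B = 120


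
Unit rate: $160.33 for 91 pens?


Unit rate = total / quantity
= 160.33 / 91
= $1.76 per unit

$1.76 per unit


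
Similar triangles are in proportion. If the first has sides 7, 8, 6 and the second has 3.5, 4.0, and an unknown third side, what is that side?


Scale factor = 3.5/7 = 0.5
Missing side = 6 × 0.5
= 3.0

3.0


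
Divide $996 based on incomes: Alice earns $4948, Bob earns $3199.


Total income = 4948 + 3199 = $8147
Alice: $996 × 4948/8147 = $604.91
Bob: $996 × 3199/8147 = $391.09
= Alice: $604.91, Bob: $391.09

Alice: $604.91, Bob: $391.09


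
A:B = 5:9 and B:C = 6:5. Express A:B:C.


Match B: multiply A:B by 6 → 30:54
Multiply B:C by 9 → 54:45
Combined: 30:54:45
GCD = 3
= 10:18:15

10:18:15


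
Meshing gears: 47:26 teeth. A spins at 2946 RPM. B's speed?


Gear ratio = 47:26 = 47:26
RPM_B = RPM_A × (teeth_A / teeth_B)
= 2946 × (47/26)
= 5325.5 RPM

5325.5 RPM


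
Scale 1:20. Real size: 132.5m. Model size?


Model size = real / scale
= 132.5 / 20
= 6.6250 m

6.6250 m


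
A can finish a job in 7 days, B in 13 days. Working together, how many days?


Rate of A = 1/7 per day
Rate of B = 1/13 per day
Combined rate = 1/7 + 1/13 = 20/91 ≈ 0.2198 per day
Days = 1 / combined rate = 91/20
= 4.55 days

4.55 days


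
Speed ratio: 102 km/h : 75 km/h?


Ratio = 102:75
GCD = 3
Simplified = 34:25
Time ratio (same distance) = 25:34
Speed ratio = 34:25

34:25


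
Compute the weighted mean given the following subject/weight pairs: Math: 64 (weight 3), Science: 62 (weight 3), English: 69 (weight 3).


Numerator = 64×3 + 62×3 + 69×3
= 192 + 186 + 207
= 585
Total weight = 9
Weighted avg = 585/9
= 65.00

65.00


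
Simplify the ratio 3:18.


GCD(3, 18) = 3
3/3 : 18/3
= 1:6

1:6


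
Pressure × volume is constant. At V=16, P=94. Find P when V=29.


Inverse proportion: x × y = constant
k = 16 × 94 = 1504
y₂ = k / 29 = 1504 / 29
= 51.86

51.86


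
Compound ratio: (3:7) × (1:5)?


Compound ratio = (3×1) : (7×5)
= 3:35
GCD = 1
= 3:35

3:35


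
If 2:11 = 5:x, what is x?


Cross multiply: 2 × x = 11 × 5
2x = 55
x = 55 / 2
= 27.50

27.50


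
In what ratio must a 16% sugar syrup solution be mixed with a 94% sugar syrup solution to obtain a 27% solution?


Let x parts of 16% mix with y parts of 94%.
16x + 94y = 27(x + y)
16x + 94y = 27x + 27y
x(16 - 27) = y(27 - 94)
x/y = (94 - 27)/(27 - 16) = 67/11
Simplify: 67:11
= 67:11

67:11


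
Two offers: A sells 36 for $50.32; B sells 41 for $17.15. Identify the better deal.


Deal A: $50.32/36 = $1.3978/unit
Deal B: $17.15/41 = $0.4183/unit
B is cheaper per unit
= Deal B

Deal B


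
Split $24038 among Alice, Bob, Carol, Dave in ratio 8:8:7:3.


Total parts = 8 + 8 + 7 + 3 = 26
Alice: 24038 × 8/26 = 7396.31
Bob: 24038 × 8/26 = 7396.31
Carol: 24038 × 7/26 = 6471.77
Dave: 24038 × 3/26 = 2773.62
= Alice: $7396.31, Bob: $7396.31, Carol: $6471.77, Dave: $2773.62

Alice: $7396.31, Bob: $7396.31, Carol: $6471.77, Dave: $2773.62


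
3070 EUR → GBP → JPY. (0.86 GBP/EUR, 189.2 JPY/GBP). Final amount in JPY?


Step 1: 3070 EUR × 0.86 = 2640.20 GBP
Step 2: 2640.20 GBP × 189.2 = 499525.84 JPY
Implied rate EUR→JPY = 0.86 × 189.2 = 162.7120
= 499525.84 JPY

499525.84 JPY


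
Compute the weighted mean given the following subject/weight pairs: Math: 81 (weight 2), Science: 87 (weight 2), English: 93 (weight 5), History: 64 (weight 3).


Numerator = 81×2 + 87×2 + 93×5 + 64×3
= 162 + 174 + 465 + 192
= 993
Total weight = 12
Weighted avg = 993/12
= 82.75

82.75


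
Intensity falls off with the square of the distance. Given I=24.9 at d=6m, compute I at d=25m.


I₁d₁² = I₂d₂²
I₂ = I₁ × (d₁/d₂)²
= 24.9 × (6/25)²
= 24.9 × 36/625
= 896.4/625
≈ 1.4342

1.4342


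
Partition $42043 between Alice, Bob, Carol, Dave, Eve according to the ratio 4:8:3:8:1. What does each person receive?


Total parts = 4 + 8 + 3 + 8 + 1 = 24
Alice: 42043 × 4/24 = 7007.17
Bob: 42043 × 8/24 = 14014.33
Carol: 42043 × 3/24 = 5255.38
Dave: 42043 × 8/24 = 14014.33
Eve: 42043 × 1/24 = 1751.79
= Alice: $7007.17, Bob: $14014.33, Carol: $5255.38, Dave: $14014.33, Eve: $1751.79

Alice: $7007.17, Bob: $14014.33, Carol: $5255.38, Dave: $14014.33, Eve: $1751.79


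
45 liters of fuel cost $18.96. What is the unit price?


Unit rate = total / quantity
= 18.96 / 45
= $0.42 per unit

$0.42 per unit


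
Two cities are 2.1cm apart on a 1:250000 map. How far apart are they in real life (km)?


Real distance = map distance × scale
= 2.1cm × 250000
= 525000 cm = 5250.0 m
= 5.250 km

5.250 km


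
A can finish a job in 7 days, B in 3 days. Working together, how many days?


Rate of A = 1/7 per day
Rate of B = 1/3 per day
Combined rate = 1/7 + 1/3 = 10/21 ≈ 0.4762 per day
Days = 1 / combined rate = 21/10
= 2.10 days

2.10 days


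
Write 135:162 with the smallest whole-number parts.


GCD(135, 162) = 27
135/27 : 162/27
= 5:6

5:6


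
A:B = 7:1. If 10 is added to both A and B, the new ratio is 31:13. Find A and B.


Let A = 7k, B = 1k.
(7k + 10) / (1k + 10) = 31/13
Cross-multiply: 13(7k + 10) = 31(1k + 10)
91k + 130 = 31k + 310
91k - 31k = 310 - 130
60k = 180
k = 180/60 = 3
A = 7×3 = 21, B = 1×3 = 3
= A = 21, B = 3

A = 21, B = 3


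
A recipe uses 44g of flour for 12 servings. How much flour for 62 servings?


Direct proportion: y/x = constant
k = 44/12 ≈ 3.6667
y₂ = k × 62 = 44 × 62 / 12 = 2728/12
≈ 227.33

227.33


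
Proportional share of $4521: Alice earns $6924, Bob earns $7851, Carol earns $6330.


Total income = 6924 + 7851 + 6330 = $21105
Alice: $4521 × 6924/21105 = $1483.22
Bob: $4521 × 7851/21105 = $1681.80
Carol: $4521 × 6330/21105 = $1355.98
= Alice: $1483.22, Bob: $1681.80, Carol: $1355.98

Alice: $1483.22, Bob: $1681.80, Carol: $1355.98


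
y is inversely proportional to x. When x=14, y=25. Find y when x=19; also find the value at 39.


Inverse proportion: x × y = constant
k = 14 × 25 = 350
At x=19: k/19 = 18.42
At x=39: k/39 = 8.97
= 18.42 and 8.97

18.42 and 8.97


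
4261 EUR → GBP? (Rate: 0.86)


Amount × rate = 4261 × 0.86
= 3664.46 GBP

3664.46 GBP


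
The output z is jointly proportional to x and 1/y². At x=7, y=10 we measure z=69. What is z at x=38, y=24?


z = k·x/y²
Solve for k using the known point: k = z·y²/x = 69×100/7 = 6900/7 ≈ 985.7143
Now evaluate at x=38, y=24:
z = k × 38 / 576 = (6900 × 38) / (7 × 576) = 262200/4032
≈ 65.0298

65.0298


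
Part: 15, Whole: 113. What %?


Percentage = (part / whole) × 100
= (15 / 113) × 100
≈ 13.27%

13.27%


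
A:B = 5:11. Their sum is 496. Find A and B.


Let A = 5k, B = 11k.
5k + 11k = 496
16k = 496 → k = 496/16 = 31
A = 5×31 = 155, B = 11×31 = 341
= A = 155, B = 341

A = 155, B = 341


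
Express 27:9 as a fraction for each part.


Total parts = 27 + 9 = 36
First part: 27/36 = 3/4
Second part: 9/36 = 1/4
= 3/4 and 1/4

3/4 and 1/4


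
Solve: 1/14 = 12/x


Cross multiply: 1 × x = 14 × 12
1x = 168
x = 168 / 1
= 168.00

168.00


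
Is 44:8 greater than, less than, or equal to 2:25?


44/8 = 5.5000
2/25 = 0.0800
5.5000 > 0.0800, so 44:8 is greater
= greater than

greater than


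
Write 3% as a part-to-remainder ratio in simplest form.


3% means 3 parts out of 100; remainder = 97
Part : remainder = 3:97
GCD = 1
= 3:97

3:97


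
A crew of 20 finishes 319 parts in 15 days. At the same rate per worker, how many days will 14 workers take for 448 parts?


Days ∝ work / workers, so d₂ = d₁ × (m₁/m₂) × (w₂/w₁)
Workers factor (inverse): 20/14 ≈ 1.4286
Work factor (direct): 448/319 ≈ 1.4044
d₂ = 15 × 20/14 × 448/319 = (15 × 20 × 448) / (14 × 319) = 134400/4466
≈ 30.09 days

30.09 days


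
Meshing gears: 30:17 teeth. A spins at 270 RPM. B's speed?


Gear ratio = 30:17 = 30:17
RPM_B = RPM_A × (teeth_A / teeth_B)
= 270 × (30/17)
= 476.5 RPM

476.5 RPM


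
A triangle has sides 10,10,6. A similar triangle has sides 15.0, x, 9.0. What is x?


Scale factor = 15.0/10 = 1.5
Missing side = 10 × 1.5
= 15.0

15.0


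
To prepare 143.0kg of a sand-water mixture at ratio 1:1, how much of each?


Total parts = 1 + 1 = 2
sand: 143.0 × 1/2 = 71.5kg
water: 143.0 × 1/2 = 71.5kg
= 71.5kg and 71.5kg

71.5kg and 71.5kg


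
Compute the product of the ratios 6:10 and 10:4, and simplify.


Compound ratio = (6×10) : (10×4)
= 60:40
GCD = 20
= 3:2

3:2


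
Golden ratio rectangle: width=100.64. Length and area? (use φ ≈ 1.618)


φ = (1 + √5) / 2 ≈ 1.618
Length = width × φ = 100.64 × 1.618 = 162.83552
≈ 162.84
Area = width × length = 100.64 × 162.83552 = 16387.7667328 ≈ 16387.77
= Length: 162.84, Area: 16387.77

Length: 162.84, Area: 16387.77


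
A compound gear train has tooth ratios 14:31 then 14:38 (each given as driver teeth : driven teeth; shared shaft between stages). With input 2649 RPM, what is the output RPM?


Stage 1: RPM_B = RPM_A × t_A/t_B = 2649 × 14/31 = 37086/31 ≈ 1196.32
B and C share a shaft → RPM_C = RPM_B
Stage 2: RPM_D = RPM_C × t_C/t_D = RPM_A × (t_A×t_C)/(t_B×t_D)
Overall ratio = (14×14)/(31×38) = 196/1178
RPM_D = 2649 × 196/1178 = 519204/1178
≈ 440.75 RPM

440.75 RPM


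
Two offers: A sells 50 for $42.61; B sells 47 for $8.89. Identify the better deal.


Deal A: $42.61/50 = $0.8522/unit
Deal B: $8.89/47 = $0.1891/unit
B is cheaper per unit
= Deal B

Deal B


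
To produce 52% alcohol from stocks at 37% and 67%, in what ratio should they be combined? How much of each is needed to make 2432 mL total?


Let x parts of 37% mix with y parts of 67%.
37x + 67y = 52(x + y)
37x + 67y = 52x + 52y
x(37 - 52) = y(52 - 67)
x/y = (67 - 52)/(52 - 37) = 15/15
Simplify: 1:1
Total parts = 2; one part = 2432/2 = 1216.00 mL
37% solution: 1×1216.00 = 1216.00 mL
67% solution: 1×1216.00 = 1216.00 mL
= ratio 1:1; 1216.00 mL and 1216.00 mL

ratio 1:1; 1216.00 mL and 1216.00 mL


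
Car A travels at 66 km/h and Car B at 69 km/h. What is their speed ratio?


Ratio = 66:69
GCD = 3
Simplified = 22:23
Time ratio (same distance) = 23:22
Speed ratio = 22:23

22:23


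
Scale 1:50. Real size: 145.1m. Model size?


Model size = real / scale
= 145.1 / 50
= 2.9020 m

2.9020 m


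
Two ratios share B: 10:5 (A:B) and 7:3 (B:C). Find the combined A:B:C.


Match B: multiply A:B by 7 → 70:35
Multiply B:C by 5 → 35:15
Combined: 70:35:15
GCD = 5
= 14:7:3

14:7:3


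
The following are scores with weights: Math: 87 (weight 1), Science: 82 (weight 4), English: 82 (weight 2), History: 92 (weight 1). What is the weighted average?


Numerator = 87×1 + 82×4 + 82×2 + 92×1
= 87 + 328 + 164 + 92
= 671
Total weight = 8
Weighted avg = 671/8
= 83.88

83.88


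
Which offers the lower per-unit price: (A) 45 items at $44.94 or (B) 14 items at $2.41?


Deal A: $44.94/45 = $0.9987/unit
Deal B: $2.41/14 = $0.1721/unit
B is cheaper per unit
= Deal B

Deal B


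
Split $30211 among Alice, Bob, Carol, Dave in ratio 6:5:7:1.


Total parts = 6 + 5 + 7 + 1 = 19
Alice: 30211 × 6/19 = 9540.32
Bob: 30211 × 5/19 = 7950.26
Carol: 30211 × 7/19 = 11130.37
Dave: 30211 × 1/19 = 1590.05
= Alice: $9540.32, Bob: $7950.26, Carol: $11130.37, Dave: $1590.05

Alice: $9540.32, Bob: $7950.26, Carol: $11130.37, Dave: $1590.05


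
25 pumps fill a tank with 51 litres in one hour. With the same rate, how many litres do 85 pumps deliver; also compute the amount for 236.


Direct proportion: y/x = constant
k = 51/25 = 2.0400
y at x=85: k × 85 = 51 × 85 / 25 = 4335/25 = 173.40
y at x=236: k × 236 = 51 × 236 / 25 = 12036/25 = 481.44
= 173.40 and 481.44

173.40 and 481.44


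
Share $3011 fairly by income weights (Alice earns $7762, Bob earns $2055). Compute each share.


Total income = 7762 + 2055 = $9817
Alice: $3011 × 7762/9817 = $2380.71
Bob: $3011 × 2055/9817 = $630.29
= Alice: $2380.71, Bob: $630.29

Alice: $2380.71, Bob: $630.29


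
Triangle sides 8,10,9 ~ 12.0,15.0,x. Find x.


Scale factor = 12.0/8 = 1.5
Missing side = 9 × 1.5
= 13.5

13.5


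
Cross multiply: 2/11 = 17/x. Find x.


Cross multiply: 2 × x = 11 × 17
2x = 187
x = 187 / 2
= 93.50

93.50


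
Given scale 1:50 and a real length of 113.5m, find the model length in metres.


Model size = real / scale
= 113.5 / 50
= 2.2700 m

2.2700 m


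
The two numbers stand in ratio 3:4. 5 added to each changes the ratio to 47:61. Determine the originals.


Let A = 3k, B = 4k.
(3k + 5) / (4k + 5) = 47/61
Cross-multiply: 61(3k + 5) = 47(4k + 5)
183k + 305 = 188k + 235
183k - 188k = 235 - 305
-5k = -70
k = -70/-5 = 14
A = 3×14 = 42, B = 4×14 = 56
= A = 42, B = 56

A = 42, B = 56


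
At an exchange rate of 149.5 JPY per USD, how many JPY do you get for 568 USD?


Amount × rate = 568 × 149.5
= 84916.00 JPY

84916.00 JPY


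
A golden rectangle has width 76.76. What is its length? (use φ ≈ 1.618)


φ = (1 + √5) / 2 ≈ 1.618
Length = width × φ = 76.76 × 1.618 = 124.19768
≈ 124.20

124.20


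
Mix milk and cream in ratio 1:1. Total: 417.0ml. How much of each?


Total parts = 1 + 1 = 2
milk: 417.0 × 1/2 = 208.5ml
cream: 417.0 × 1/2 = 208.5ml
= 208.5ml and 208.5ml

208.5ml and 208.5ml


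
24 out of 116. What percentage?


Percentage = (part / whole) × 100
= (24 / 116) × 100
≈ 20.69%

20.69%


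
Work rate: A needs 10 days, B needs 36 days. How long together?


Rate of A = 1/10 per day
Rate of B = 1/36 per day
Combined rate = 1/10 + 1/36 = 46/360 ≈ 0.1278 per day
Days = 1 / combined rate = 360/46
≈ 7.83 days

7.83 days


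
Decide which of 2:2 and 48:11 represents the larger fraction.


2/2 = 1.0000
48/11 = 4.3636
1.0000 < 4.3636, so 2:2 is less
= 48:11

48:11


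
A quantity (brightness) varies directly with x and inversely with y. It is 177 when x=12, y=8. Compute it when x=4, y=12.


z = k·x/y
Solve for k using the known point: k = z·y/x = 177×8/12 = 1416/12 = 118.0000
Now evaluate at x=4, y=12:
z = k × 4 / 12 = (1416 × 4) / (12 × 12) = 5664/144
≈ 39.3333

39.3333


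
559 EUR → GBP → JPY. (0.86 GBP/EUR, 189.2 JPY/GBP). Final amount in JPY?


Step 1: 559 EUR × 0.86 = 480.74 GBP
Step 2: 480.74 GBP × 189.2 = 90956.01 JPY
Implied rate EUR→JPY = 0.86 × 189.2 = 162.7120
= 90956.01 JPY

90956.01 JPY


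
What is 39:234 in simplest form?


GCD(39, 234) = 39
39/39 : 234/39
= 1:6

1:6


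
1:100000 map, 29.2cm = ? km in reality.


Real distance = map distance × scale
= 29.2cm × 100000
= 2920000 cm = 29200.0 m
= 29.200 km

29.200 km


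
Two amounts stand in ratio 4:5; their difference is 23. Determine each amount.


Let A = 4k, B = 5k.
5k - 4k = 23
1k = 23 → k = 23/1 = 23
A = 4×23 = 92, B = 5×23 = 115
= A = 92, B = 115

A = 92, B = 115


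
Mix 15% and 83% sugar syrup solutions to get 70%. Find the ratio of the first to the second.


Let x parts of 15% mix with y parts of 83%.
15x + 83y = 70(x + y)
15x + 83y = 70x + 70y
x(15 - 70) = y(70 - 83)
x/y = (83 - 70)/(70 - 15) = 13/55
Simplify: 13:55
= 13:55

13:55


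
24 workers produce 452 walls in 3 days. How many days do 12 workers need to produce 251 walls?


Days ∝ work / workers, so d₂ = d₁ × (m₁/m₂) × (w₂/w₁)
Workers factor (inverse): 24/12 = 2.0000
Work factor (direct): 251/452 ≈ 0.5553
d₂ = 3 × 24/12 × 251/452 = (3 × 24 × 251) / (12 × 452) = 18072/5424
≈ 3.33 days

3.33 days


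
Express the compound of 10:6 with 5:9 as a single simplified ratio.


Compound ratio = (10×5) : (6×9)
= 50:54
GCD = 2
= 25:27

25:27


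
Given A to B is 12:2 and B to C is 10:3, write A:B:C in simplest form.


Match B: multiply A:B by 10 → 120:20
Multiply B:C by 2 → 20:6
Combined: 120:20:6
GCD = 2
= 60:10:3

60:10:3


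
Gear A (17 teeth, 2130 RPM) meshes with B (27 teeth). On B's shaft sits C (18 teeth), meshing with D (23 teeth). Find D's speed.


Stage 1: RPM_B = RPM_A × t_A/t_B = 2130 × 17/27 = 36210/27 ≈ 1341.11
B and C share a shaft → RPM_C = RPM_B
Stage 2: RPM_D = RPM_C × t_C/t_D = RPM_A × (t_A×t_C)/(t_B×t_D)
Overall ratio = (17×18)/(27×23) = 306/621
RPM_D = 2130 × 306/621 = 651780/621
≈ 1049.57 RPM

1049.57 RPM


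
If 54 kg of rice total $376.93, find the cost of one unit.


Unit rate = total / quantity
= 376.93 / 54
= $6.98 per unit

$6.98 per unit


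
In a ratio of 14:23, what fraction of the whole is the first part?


Total parts = 14 + 23 = 37
First part: 14/37 = 14/37
= 14/37

14/37


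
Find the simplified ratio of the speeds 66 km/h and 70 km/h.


Ratio = 66:70
GCD = 2
Simplified = 33:35
Time ratio (same distance) = 35:33
Speed ratio = 33:35

33:35


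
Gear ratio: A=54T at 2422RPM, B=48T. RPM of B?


Gear ratio = 54:48 = 9:8
RPM_B = RPM_A × (teeth_A / teeth_B)
= 2422 × (54/48)
= 2724.8 RPM

2724.8 RPM


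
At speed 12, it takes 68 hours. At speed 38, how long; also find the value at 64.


Inverse proportion: x × y = constant
k = 12 × 68 = 816
At x=38: k/38 = 21.47
At x=64: k/64 = 12.75
= 21.47 and 12.75

21.47 and 12.75


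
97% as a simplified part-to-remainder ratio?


97% means 97 parts out of 100; remainder = 3
Part : remainder = 97:3
GCD = 1
= 97:3

97:3


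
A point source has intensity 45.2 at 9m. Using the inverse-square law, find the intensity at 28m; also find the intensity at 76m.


I₁d₁² = I₂d₂²
I at 28m = 45.2 × (9/28)² = 45.2 × 81/784 = 3661.2/784 ≈ 4.6699
I at 76m = 45.2 × (9/76)² = 45.2 × 81/5776 = 3661.2/5776 ≈ 0.6339
= 4.6699 and 0.6339

4.6699 and 0.6339


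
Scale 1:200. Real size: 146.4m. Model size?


Model size = real / scale
= 146.4 / 200
= 0.7320 m

0.7320 m


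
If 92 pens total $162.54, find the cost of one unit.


Unit rate = total / quantity
= 162.54 / 92
= $1.77 per unit

$1.77 per unit


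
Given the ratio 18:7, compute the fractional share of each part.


Total parts = 18 + 7 = 25
First part: 18/25 = 18/25
Second part: 7/25 = 7/25
= 18/25 and 7/25

18/25 and 7/25


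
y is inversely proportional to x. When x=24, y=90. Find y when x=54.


Inverse proportion: x × y = constant
k = 24 × 90 = 2160
y₂ = k / 54 = 2160 / 54
= 40.00

40.00


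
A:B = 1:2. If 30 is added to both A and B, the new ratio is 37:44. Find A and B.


Let A = 1k, B = 2k.
(1k + 30) / (2k + 30) = 37/44
Cross-multiply: 44(1k + 30) = 37(2k + 30)
44k + 1320 = 74k + 1110
44k - 74k = 1110 - 1320
-30k = -210
k = -210/-30 = 7
A = 1×7 = 7, B = 2×7 = 14
= A = 7, B = 14

A = 7, B = 14


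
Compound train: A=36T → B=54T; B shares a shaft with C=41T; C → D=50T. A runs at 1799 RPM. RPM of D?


Stage 1: RPM_B = RPM_A × t_A/t_B = 1799 × 36/54 = 64764/54 ≈ 1199.33
B and C share a shaft → RPM_C = RPM_B
Stage 2: RPM_D = RPM_C × t_C/t_D = RPM_A × (t_A×t_C)/(t_B×t_D)
Overall ratio = (36×41)/(54×50) = 1476/2700
RPM_D = 1799 × 1476/2700 = 2655324/2700
≈ 983.45 RPM

983.45 RPM


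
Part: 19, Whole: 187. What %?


Percentage = (part / whole) × 100
= (19 / 187) × 100
≈ 10.16%

10.16%


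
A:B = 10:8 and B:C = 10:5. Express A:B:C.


Match B: multiply A:B by 10 → 100:80
Multiply B:C by 8 → 80:40
Combined: 100:80:40
GCD = 20
= 5:4:2

5:4:2


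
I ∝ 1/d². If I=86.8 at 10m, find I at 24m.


I₁d₁² = I₂d₂²
I₂ = I₁ × (d₁/d₂)²
= 86.8 × (10/24)²
= 86.8 × 100/576
= 8680/576
≈ 15.0694

15.0694


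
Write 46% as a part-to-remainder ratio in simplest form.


46% means 46 parts out of 100; remainder = 54
Part : remainder = 46:54
GCD = 2
= 23:27

23:27


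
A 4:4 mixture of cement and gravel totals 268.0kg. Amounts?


Total parts = 4 + 4 = 8
cement: 268.0 × 4/8 = 134.0kg
gravel: 268.0 × 4/8 = 134.0kg
= 134.0kg and 134.0kg

134.0kg and 134.0kg


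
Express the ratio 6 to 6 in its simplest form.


GCD(6, 6) = 6
6/6 : 6/6
= 1:1

1:1


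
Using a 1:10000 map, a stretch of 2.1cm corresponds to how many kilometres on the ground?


Real distance = map distance × scale
= 2.1cm × 10000
= 21000 cm = 210.0 m
= 0.210 km

0.210 km


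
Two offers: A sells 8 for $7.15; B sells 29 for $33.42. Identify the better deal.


Deal A: $7.15/8 = $0.8938/unit
Deal B: $33.42/29 = $1.1524/unit
A is cheaper per unit
= Deal A

Deal A


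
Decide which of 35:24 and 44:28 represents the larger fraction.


35/24 = 1.4583
44/28 = 1.5714
1.4583 < 1.5714, so 35:24 is less
= 44:28

44:28


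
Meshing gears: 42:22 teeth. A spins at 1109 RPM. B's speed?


Gear ratio = 42:22 = 21:11
RPM_B = RPM_A × (teeth_A / teeth_B)
= 1109 × (42/22)
= 2117.2 RPM

2117.2 RPM


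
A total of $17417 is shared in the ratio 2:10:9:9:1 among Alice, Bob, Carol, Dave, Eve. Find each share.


Total parts = 2 + 10 + 9 + 9 + 1 = 31
Alice: 17417 × 2/31 = 1123.68
Bob: 17417 × 10/31 = 5618.39
Carol: 17417 × 9/31 = 5056.55
Dave: 17417 × 9/31 = 5056.55
Eve: 17417 × 1/31 = 561.84
= Alice: $1123.68, Bob: $5618.39, Carol: $5056.55, Dave: $5056.55, Eve: $561.84

Alice: $1123.68, Bob: $5618.39, Carol: $5056.55, Dave: $5056.55, Eve: $561.84


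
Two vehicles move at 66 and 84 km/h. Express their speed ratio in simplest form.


Ratio = 66:84
GCD = 6
Simplified = 11:14
Time ratio (same distance) = 14:11
Speed ratio = 11:14

11:14


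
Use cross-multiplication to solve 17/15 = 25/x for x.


Cross multiply: 17 × x = 15 × 25
17x = 375
x = 375 / 17
= 22.06

22.06


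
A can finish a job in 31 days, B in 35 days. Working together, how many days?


Rate of A = 1/31 per day
Rate of B = 1/35 per day
Combined rate = 1/31 + 1/35 = 66/1085 ≈ 0.0608 per day
Days = 1 / combined rate = 1085/66
≈ 16.44 days

16.44 days


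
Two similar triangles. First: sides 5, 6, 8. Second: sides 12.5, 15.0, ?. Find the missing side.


Scale factor = 12.5/5 = 2.5
Missing side = 8 × 2.5
= 20.0

20.0


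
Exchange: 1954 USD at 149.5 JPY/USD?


Amount × rate = 1954 × 149.5
= 292123.00 JPY

292123.00 JPY


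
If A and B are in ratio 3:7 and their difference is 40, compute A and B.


Let A = 3k, B = 7k.
7k - 3k = 40
4k = 40 → k = 40/4 = 10
A = 3×10 = 30, B = 7×10 = 70
= A = 30, B = 70

A = 30, B = 70


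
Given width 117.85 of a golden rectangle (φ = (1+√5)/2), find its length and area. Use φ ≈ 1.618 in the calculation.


φ = (1 + √5) / 2 ≈ 1.618
Length = width × φ = 117.85 × 1.618 = 190.6813
≈ 190.68
Area = width × length = 117.85 × 190.6813 = 22471.791205 ≈ 22471.79
= Length: 190.68, Area: 22471.79

Length: 190.68, Area: 22471.79


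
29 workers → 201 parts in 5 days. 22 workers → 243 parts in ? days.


Days ∝ work / workers, so d₂ = d₁ × (m₁/m₂) × (w₂/w₁)
Workers factor (inverse): 29/22 ≈ 1.3182
Work factor (direct): 243/201 ≈ 1.2090
d₂ = 5 × 29/22 × 243/201 = (5 × 29 × 243) / (22 × 201) = 35235/4422
≈ 7.97 days

7.97 days


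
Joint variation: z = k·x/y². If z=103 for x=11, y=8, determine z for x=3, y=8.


z = k·x/y²
Solve for k using the known point: k = z·y²/x = 103×64/11 = 6592/11 ≈ 599.2727
Now evaluate at x=3, y=8:
z = k × 3 / 64 = (6592 × 3) / (11 × 64) = 19776/704
≈ 28.0909

28.0909


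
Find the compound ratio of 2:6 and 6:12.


Compound ratio = (2×6) : (6×12)
= 12:72
GCD = 12
= 1:6

1:6


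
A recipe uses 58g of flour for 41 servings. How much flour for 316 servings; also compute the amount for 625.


Direct proportion: y/x = constant
k = 58/41 ≈ 1.4146
y at x=316: k × 316 = 58 × 316 / 41 = 18328/41 ≈ 447.02
y at x=625: k × 625 = 58 × 625 / 41 = 36250/41 ≈ 884.15
= 447.02 and 884.15

447.02 and 884.15


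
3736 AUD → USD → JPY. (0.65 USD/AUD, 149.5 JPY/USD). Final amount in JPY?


Step 1: 3736 AUD × 0.65 = 2428.40 USD
Step 2: 2428.40 USD × 149.5 = 363045.80 JPY
Implied rate AUD→JPY = 0.65 × 149.5 = 97.1750
= 363045.80 JPY

363045.80 JPY


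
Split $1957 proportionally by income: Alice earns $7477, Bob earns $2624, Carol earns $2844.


Total income = 7477 + 2624 + 2844 = $12945
Alice: $1957 × 7477/12945 = $1130.36
Bob: $1957 × 2624/12945 = $396.69
Carol: $1957 × 2844/12945 = $429.95
= Alice: $1130.36, Bob: $396.69, Carol: $429.95

Alice: $1130.36, Bob: $396.69, Carol: $429.95


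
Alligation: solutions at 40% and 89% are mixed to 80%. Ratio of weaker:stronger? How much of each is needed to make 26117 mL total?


Let x parts of 40% mix with y parts of 89%.
40x + 89y = 80(x + y)
40x + 89y = 80x + 80y
x(40 - 80) = y(80 - 89)
x/y = (89 - 80)/(80 - 40) = 9/40
Simplify: 9:40
Total parts = 49; one part = 26117/49 = 533.00 mL
40% solution: 9×533.00 = 4797.00 mL
89% solution: 40×533.00 = 21320.00 mL
= ratio 9:40; 4797.00 mL and 21320.00 mL

ratio 9:40; 4797.00 mL and 21320.00 mL


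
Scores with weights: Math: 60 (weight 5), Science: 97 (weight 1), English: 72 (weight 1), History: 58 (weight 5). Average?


Numerator = 60×5 + 97×1 + 72×1 + 58×5
= 300 + 97 + 72 + 290
= 759
Total weight = 12
Weighted avg = 759/12
= 63.25

63.25


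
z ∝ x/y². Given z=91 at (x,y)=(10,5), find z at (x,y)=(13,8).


z = k·x/y²
Solve for k using the known point: k = z·y²/x = 91×25/10 = 2275/10 = 227.5000
Now evaluate at x=13, y=8:
z = k × 13 / 64 = (2275 × 13) / (10 × 64) = 29575/640
≈ 46.2109

46.2109


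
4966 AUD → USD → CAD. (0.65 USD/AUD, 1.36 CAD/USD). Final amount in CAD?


Step 1: 4966 AUD × 0.65 = 3227.90 USD
Step 2: 3227.90 USD × 1.36 = 4389.94 CAD
Implied rate AUD→CAD = 0.65 × 1.36 = 0.8840
= 4389.94 CAD

4389.94 CAD


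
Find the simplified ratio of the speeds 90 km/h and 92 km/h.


Ratio = 90:92
GCD = 2
Simplified = 45:46
Time ratio (same distance) = 46:45
Speed ratio = 45:46

45:46


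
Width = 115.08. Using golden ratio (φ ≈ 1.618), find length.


φ = (1 + √5) / 2 ≈ 1.618
Length = width × φ = 115.08 × 1.618 = 186.19944
≈ 186.20

186.20


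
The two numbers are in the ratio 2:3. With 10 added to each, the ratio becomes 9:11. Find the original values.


Let A = 2k, B = 3k.
(2k + 10) / (3k + 10) = 9/11
Cross-multiply: 11(2k + 10) = 9(3k + 10)
22k + 110 = 27k + 90
22k - 27k = 90 - 110
-5k = -20
k = -20/-5 = 4
A = 2×4 = 8, B = 3×4 = 12
= A = 8, B = 12

A = 8, B = 12


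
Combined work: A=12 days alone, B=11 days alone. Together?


Rate of A = 1/12 per day
Rate of B = 1/11 per day
Combined rate = 1/12 + 1/11 = 23/132 ≈ 0.1742 per day
Days = 1 / combined rate = 132/23
≈ 5.74 days

5.74 days


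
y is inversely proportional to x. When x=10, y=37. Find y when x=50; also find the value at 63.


Inverse proportion: x × y = constant
k = 10 × 37 = 370
At x=50: k/50 = 7.40
At x=63: k/63 = 5.87
= 7.40 and 5.87

7.40 and 5.87


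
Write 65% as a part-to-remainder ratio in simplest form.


65% means 65 parts out of 100; remainder = 35
Part : remainder = 65:35
GCD = 5
= 13:7

13:7


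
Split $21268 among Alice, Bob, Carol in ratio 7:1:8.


Total parts = 7 + 1 + 8 = 16
Alice: 21268 × 7/16 = 9304.75
Bob: 21268 × 1/16 = 1329.25
Carol: 21268 × 8/16 = 10634.00
= Alice: $9304.75, Bob: $1329.25, Carol: $10634.00

Alice: $9304.75, Bob: $1329.25, Carol: $10634.00


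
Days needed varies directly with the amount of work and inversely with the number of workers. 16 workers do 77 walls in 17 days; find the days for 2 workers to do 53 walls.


Days ∝ work / workers, so d₂ = d₁ × (m₁/m₂) × (w₂/w₁)
Workers factor (inverse): 16/2 = 8.0000
Work factor (direct): 53/77 ≈ 0.6883
d₂ = 17 × 16/2 × 53/77 = (17 × 16 × 53) / (2 × 77) = 14416/154
≈ 93.61 days

93.61 days


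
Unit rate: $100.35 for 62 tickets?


Unit rate = total / quantity
= 100.35 / 62
= $1.62 per unit

$1.62 per unit


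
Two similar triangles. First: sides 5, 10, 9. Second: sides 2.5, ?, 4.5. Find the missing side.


Scale factor = 2.5/5 = 0.5
Missing side = 10 × 0.5
= 5.0

5.0


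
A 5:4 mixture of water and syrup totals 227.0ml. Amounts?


Total parts = 5 + 4 = 9
water: 227.0 × 5/9 = 126.1ml
syrup: 227.0 × 4/9 = 100.9ml
= 126.1ml and 100.9ml

126.1ml and 100.9ml


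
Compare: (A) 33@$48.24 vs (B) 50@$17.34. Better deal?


Deal A: $48.24/33 = $1.4618/unit
Deal B: $17.34/50 = $0.3468/unit
B is cheaper per unit
= Deal B

Deal B


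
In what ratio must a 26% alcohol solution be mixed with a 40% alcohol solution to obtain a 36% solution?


Let x parts of 26% mix with y parts of 40%.
26x + 40y = 36(x + y)
26x + 40y = 36x + 36y
x(26 - 36) = y(36 - 40)
x/y = (40 - 36)/(36 - 26) = 4/10
Simplify: 2:5
= 2:5

2:5


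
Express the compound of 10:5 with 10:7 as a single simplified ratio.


Compound ratio = (10×10) : (5×7)
= 100:35
GCD = 5
= 20:7

20:7


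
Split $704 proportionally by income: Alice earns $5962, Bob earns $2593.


Total income = 5962 + 2593 = $8555
Alice: $704 × 5962/8555 = $490.62
Bob: $704 × 2593/8555 = $213.38
= Alice: $490.62, Bob: $213.38

Alice: $490.62, Bob: $213.38
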